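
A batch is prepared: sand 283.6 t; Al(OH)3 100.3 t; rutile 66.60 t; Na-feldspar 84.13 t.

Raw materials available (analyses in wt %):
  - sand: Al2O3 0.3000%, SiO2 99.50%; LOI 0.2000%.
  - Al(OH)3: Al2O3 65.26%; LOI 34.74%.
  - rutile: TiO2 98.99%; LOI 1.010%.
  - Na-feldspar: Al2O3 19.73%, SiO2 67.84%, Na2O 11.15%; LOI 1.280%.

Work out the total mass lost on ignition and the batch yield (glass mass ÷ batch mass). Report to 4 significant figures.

The intermediate values are displayed, with 4-significant-figure rounding, in the printout — all arithmetic keeps full precision at all times — a single rounding yields each reported value — all derived quantities are rebuilt from the batch weights per 497.5 t of glass at full float precision (totals, yield, four oxide percentages, net glass mass, ignition loss), as they appear in the question or the answer.
Ignition loss by material:
  sand: 283.6 × 0.002000 = 0.5672 t
  Al(OH)3: 100.3 × 0.3474 = 34.84 t
  rutile: 66.60 × 0.01010 = 0.6727 t
  Na-feldspar: 84.13 × 0.01280 = 1.077 t
Total LOI = 37.16 t
Glass = batch − LOI = 534.6 − 37.16 = 497.5 t

LOI loss = 37.16 t; glass = 497.5 t; yield = 93.05%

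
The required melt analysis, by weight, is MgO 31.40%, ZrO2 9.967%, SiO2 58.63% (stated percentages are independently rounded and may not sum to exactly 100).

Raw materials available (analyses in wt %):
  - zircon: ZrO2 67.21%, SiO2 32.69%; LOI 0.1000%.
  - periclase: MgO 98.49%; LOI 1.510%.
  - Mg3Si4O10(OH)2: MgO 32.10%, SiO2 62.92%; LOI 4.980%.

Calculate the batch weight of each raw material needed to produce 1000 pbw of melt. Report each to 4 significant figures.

Working values are printed, rounded to 4 significant figures, between the steps. Every computation maintains full float precision in all steps. Every reported figure includes exactly one rounding — derived quantities (three oxide percentages, LOI, glass mass, totals, the yield) are recomputed at exact precision from the weighed amounts on 1000 pbw of glass as set out in problem or answer.
Target oxide masses per 1000 pbw melt:
  MgO: 31.40% × 1000 = 314.0 pbw
  ZrO2: 9.967% × 1000 = 99.67 pbw
  SiO2: 58.63% × 1000 = 586.3 pbw
A balance pass over the oxides, applying the batch weights above, per the basis as stated (each sum matches its target mass inside rounding margins):
  MgO: 40.23·0.9849 + 854.8·0.3210 = 314.0 pbw (target 314.0 pbw)
  ZrO2: 148.3·0.6721 = 99.67 pbw (target 99.67 pbw)
  SiO2: 148.3·0.3269 + 854.8·0.6292 = 586.3 pbw (target 586.3 pbw)
The glass-mass cross-check: net batch after ignition = 1000 pbw (oxide target masses add up to 1000 pbw; stated basis 1000 pbw — any gap is answer rounding).
Summing the batch: Σ batch = 1043 pbw; loss to ignition Σ batch·LOI = 43.32 pbw; yield = glass ÷ total batch = 95.85%.

Batch per 1000 pbw melt:
  zircon: 148.3 pbw
  periclase: 40.23 pbw
  Mg3Si4O10(OH)2: 854.8 pbw
Total batch = 1043 pbw; LOI loss = 43.32 pbw; yield = 95.85%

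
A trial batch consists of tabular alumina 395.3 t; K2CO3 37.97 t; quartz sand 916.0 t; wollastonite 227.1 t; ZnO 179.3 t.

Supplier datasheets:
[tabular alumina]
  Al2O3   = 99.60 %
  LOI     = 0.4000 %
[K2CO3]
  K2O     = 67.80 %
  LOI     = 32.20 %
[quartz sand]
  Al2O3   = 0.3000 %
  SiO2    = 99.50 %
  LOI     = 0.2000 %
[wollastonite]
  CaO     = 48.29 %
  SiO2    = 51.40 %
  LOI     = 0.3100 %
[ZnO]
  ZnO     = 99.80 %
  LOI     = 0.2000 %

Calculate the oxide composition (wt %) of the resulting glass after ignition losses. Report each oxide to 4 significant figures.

Glass mass = 1739 t (batch 1756 − LOI 16.70).
Composition: ZnO 10.29%, CaO 6.306%, Al2O3 22.80%, K2O 1.480%, SiO2 59.12%

Every computation carries exact precision in every operation — intermediates appear, with 4-significant-figure rounding, between the steps — a single rounding finalizes every reported figure. All derived quantities (net glass mass, LOI, five oxide percentages, the yield, totals) are rebuilt in full precision from the batch weights per 1739 t of glass, exactly as shown in the problem or answer text.
Mass of each oxide from the mix:
  ZnO: 179.3·0.9980 = 178.9 t
  CaO: 227.1·0.4829 = 109.7 t
  Al2O3: 395.3·0.9960 + 916.0·0.003000 = 396.5 t
  K2O: 37.97·0.6780 = 25.74 t
  SiO2: 916.0·0.9950 + 227.1·0.5140 = 1028 t
LOI: 395.3·0.004000 + 37.97·0.3220 + 916.0·0.002000 + 227.1·0.003100 + 179.3·0.002000 = 16.70 t
Resulting glass, batch − LOI: 1756 − 16.70 = 1739 t (the oxide masses sum to this)
each oxide over glass, ×100, is wt %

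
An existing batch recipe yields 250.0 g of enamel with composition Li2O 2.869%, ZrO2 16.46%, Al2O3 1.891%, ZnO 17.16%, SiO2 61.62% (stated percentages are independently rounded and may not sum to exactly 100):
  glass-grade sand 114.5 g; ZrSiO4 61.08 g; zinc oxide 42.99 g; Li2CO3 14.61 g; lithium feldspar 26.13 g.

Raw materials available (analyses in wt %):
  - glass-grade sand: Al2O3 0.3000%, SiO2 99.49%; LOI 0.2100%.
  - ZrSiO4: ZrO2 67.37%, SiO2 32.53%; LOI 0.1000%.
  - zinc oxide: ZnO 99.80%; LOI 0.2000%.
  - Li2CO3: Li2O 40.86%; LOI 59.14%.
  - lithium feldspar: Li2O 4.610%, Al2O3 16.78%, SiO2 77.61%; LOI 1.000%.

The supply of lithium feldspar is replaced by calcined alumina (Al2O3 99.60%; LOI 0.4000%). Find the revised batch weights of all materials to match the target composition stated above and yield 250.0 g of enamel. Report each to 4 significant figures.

The intermediate values appear rounded off to 4 significant digits in the working. Every computation holds full precision throughout. Every reported value is rounded only once — all derived quantities (the totals, five oxide percentages, glass mass, ignition loss, yield) are re-derived in full precision from the weighed amounts per 250.0 g of glass exactly as printed in question or answer.
Target oxide masses per 250.0 g enamel:
  Li2O: 2.869% × 250.0 = 7.172 g
  ZrO2: 16.46% × 250.0 = 41.15 g
  Al2O3: 1.891% × 250.0 = 4.728 g
  ZnO: 17.16% × 250.0 = 42.90 g
  SiO2: 61.62% × 250.0 = 154.0 g
Verifying the oxide balance on the weights just shown, versus the basis set out (sums match the target masses exact up to rounding of places):
  Li2O: 17.55·0.4086 = 7.171 g (target 7.172 g)
  ZrO2: 61.08·0.6737 = 41.15 g (target 41.15 g)
  Al2O3: 134.9·0.003000 + 4.340·0.9960 = 4.727 g (target 4.728 g)
  ZnO: 42.99·0.9980 = 42.90 g (target 42.90 g)
  SiO2: 134.9·0.9949 + 61.08·0.3253 = 154.1 g (target 154.0 g)
Glass-mass closure: Σ batch − LOI loss = 250.0 g (targets for the oxides total 250.0 g; with the basis standing at 250.0 g — gaps are rounding artifacts).
Summing the batch: Σ batch = 260.9 g; LOI removed, Σ of batch·LOI: 10.83 g; the yield ratio, glass ÷ batch: 95.85%.

Revised batch per 250.0 g enamel:
  glass-grade sand: 134.9 g
  ZrSiO4: 61.08 g
  zinc oxide: 42.99 g
  Li2CO3: 17.55 g
  calcined alumina: 4.340 g
Total batch = 260.9 g; LOI loss = 10.83 g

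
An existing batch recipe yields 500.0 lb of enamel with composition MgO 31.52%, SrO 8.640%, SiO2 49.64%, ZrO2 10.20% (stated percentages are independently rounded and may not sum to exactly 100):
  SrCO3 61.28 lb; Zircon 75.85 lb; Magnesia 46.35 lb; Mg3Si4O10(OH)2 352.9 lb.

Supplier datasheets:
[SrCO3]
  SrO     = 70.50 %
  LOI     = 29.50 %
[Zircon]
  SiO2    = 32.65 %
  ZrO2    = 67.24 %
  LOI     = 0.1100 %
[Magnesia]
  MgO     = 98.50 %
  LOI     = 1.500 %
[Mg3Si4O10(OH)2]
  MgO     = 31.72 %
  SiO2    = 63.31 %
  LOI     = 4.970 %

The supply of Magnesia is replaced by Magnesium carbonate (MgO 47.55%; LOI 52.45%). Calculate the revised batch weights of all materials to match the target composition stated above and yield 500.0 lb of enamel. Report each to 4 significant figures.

Revised batch per 500.0 lb enamel:
  SrCO3: 61.28 lb
  Zircon: 75.85 lb
  Magnesium carbonate: 96.01 lb
  Mg3Si4O10(OH)2: 352.9 lb
Total batch = 586.0 lb; LOI loss = 86.06 lb

The whole derivation carries full float precision in every operation; in-progress results are shown (rounded to 4 significant digits) within the worked lines. A single rounding produces each reported result — the derived quantities, which include glass mass, LOI, the four compositions, totals, yield, are recomputed in exact precision, as they appear in the problem or the answer, from the weighed amounts per 500.0 lb of glass.
Oxide-by-oxide targets in 500.0 lb enamel:
  MgO: 31.52% × 500.0 = 157.6 lb
  SrO: 8.640% × 500.0 = 43.20 lb
  SiO2: 49.64% × 500.0 = 248.2 lb
  ZrO2: 10.20% × 500.0 = 51.00 lb
Balance tally, oxide-wise, on the weights just shown, at the basis given (sum by sum, the targets are met up to rounding of the answer):
  MgO: 96.01·0.4755 + 352.9·0.3172 = 157.6 lb (target 157.6 lb)
  SrO: 61.28·0.7050 = 43.20 lb (target 43.20 lb)
  SiO2: 75.85·0.3265 + 352.9·0.6331 = 248.2 lb (target 248.2 lb)
  ZrO2: 75.85·0.6724 = 51.00 lb (target 51.00 lb)
Glass mass check: total charge less LOI = 500.0 lb (the targets, summed, come to 500.0 lb; against the stated basis, 500.0 lb — any gap is answer rounding).
Batch grand total — Σ batch = 586.0 lb; LOI loss = Σ batch·LOI = 86.06 lb; yield, glass over the total, = 85.32%.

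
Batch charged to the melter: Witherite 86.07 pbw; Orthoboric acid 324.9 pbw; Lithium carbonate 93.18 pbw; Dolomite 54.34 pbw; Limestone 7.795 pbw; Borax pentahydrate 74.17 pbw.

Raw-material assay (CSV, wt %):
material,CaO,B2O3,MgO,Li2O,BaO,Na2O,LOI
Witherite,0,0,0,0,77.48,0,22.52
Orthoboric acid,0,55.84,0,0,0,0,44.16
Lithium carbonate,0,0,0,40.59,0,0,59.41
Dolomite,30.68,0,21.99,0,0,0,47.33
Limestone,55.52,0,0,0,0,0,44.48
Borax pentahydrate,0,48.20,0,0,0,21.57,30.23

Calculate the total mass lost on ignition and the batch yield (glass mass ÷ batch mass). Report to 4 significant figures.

LOI loss = 269.8 pbw; glass = 370.6 pbw; yield = 57.87%

Rounding to 4 significant digits extends to each working value as printed — every computation runs at full float precision through every step — every reported figure is rounded exactly once; the derived quantities, including the yield, the six compositions, the totals, glass mass, ignition loss, are carried from the weighed amounts at 370.6 pbw of glass in exact precision, as given in the problem or answer text.
Material-by-material LOI:
  Witherite: 86.07 × 0.2252 = 19.38 pbw
  Orthoboric acid: 324.9 × 0.4416 = 143.5 pbw
  Lithium carbonate: 93.18 × 0.5941 = 55.36 pbw
  Dolomite: 54.34 × 0.4733 = 25.72 pbw
  Limestone: 7.795 × 0.4448 = 3.467 pbw
  Borax pentahydrate: 74.17 × 0.3023 = 22.42 pbw
Total LOI = 269.8 pbw
Glass = batch − LOI = 640.5 − 269.8 = 370.6 pbw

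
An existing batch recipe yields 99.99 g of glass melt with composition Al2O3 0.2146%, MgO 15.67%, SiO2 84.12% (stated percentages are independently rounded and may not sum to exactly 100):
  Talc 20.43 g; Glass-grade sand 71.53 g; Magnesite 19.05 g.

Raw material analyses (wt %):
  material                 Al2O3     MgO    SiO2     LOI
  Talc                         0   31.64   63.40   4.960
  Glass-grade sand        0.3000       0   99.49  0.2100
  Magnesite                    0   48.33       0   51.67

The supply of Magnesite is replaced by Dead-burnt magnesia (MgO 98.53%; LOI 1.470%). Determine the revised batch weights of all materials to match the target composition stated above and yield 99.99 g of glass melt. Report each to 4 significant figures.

Revised batch per 99.99 g glass melt:
  Talc: 20.43 g
  Glass-grade sand: 71.53 g
  Dead-burnt magnesia: 9.343 g
Total batch = 101.3 g; LOI loss = 1.301 g

Values along the way appear with 4-significant-digit rounding across the worked steps — every computation runs at full float precision at each step — every reported result is rounded once only; derived quantities are computed at full precision (net glass mass, yield, the totals, LOI, the three compositions) from the batch weights on 99.99 g of glass as given in the problem or answer text.
The oxide mass targets at 99.99 g glass melt:
  Al2O3: 0.2146% × 99.99 = 0.2146 g
  MgO: 15.67% × 99.99 = 15.67 g
  SiO2: 84.12% × 99.99 = 84.11 g
Oxide-by-oxide audit given the weights on record, under the basis named above (every target is met by its sum exact up to rounding of places):
  Al2O3: 71.53·0.003000 = 0.2146 g (target 0.2146 g)
  MgO: 20.43·0.3164 + 9.343·0.9853 = 15.67 g (target 15.67 g)
  SiO2: 20.43·0.6340 + 71.53·0.9949 = 84.12 g (target 84.11 g)
Glass-mass sanity pass: batch Σ − ignition loss = 100.0 g (per-oxide target masses sum to 99.99 g; stated basis 99.99 g — any gap is answer rounding).
Batch total: Σ batch = 101.3 g; Σ batch·LOI gives LOI loss = 1.301 g; the yield ratio, glass ÷ batch: 98.72%.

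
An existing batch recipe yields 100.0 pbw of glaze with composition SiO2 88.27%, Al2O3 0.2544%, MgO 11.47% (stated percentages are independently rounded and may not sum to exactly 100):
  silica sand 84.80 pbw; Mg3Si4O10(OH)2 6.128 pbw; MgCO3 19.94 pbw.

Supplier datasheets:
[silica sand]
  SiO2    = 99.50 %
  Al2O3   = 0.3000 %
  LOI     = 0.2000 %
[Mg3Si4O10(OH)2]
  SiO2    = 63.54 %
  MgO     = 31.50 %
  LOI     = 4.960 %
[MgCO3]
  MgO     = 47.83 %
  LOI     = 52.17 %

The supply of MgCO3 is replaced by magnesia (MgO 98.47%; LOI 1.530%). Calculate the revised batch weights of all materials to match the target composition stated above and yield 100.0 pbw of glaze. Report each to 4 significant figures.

Revised batch per 100.0 pbw glaze:
  silica sand: 84.80 pbw
  Mg3Si4O10(OH)2: 6.128 pbw
  magnesia: 9.688 pbw
Total batch = 100.6 pbw; LOI loss = 0.6218 pbw

Every computation keeps full float precision from start to finish — mid-chain values are shown (rounded to four significant digits) when written out. A single rounding produces each reported result. All derived quantities are rebuilt starting from the weights for 100.0 pbw of glass at exact precision (the yield, three oxide percentages, ignition loss, glass mass, the totals) precisely as stated by problem or answer.
Target oxide masses per 100.0 pbw glaze:
  SiO2: 88.27% × 100.0 = 88.27 pbw
  Al2O3: 0.2544% × 100.0 = 0.2544 pbw
  MgO: 11.47% × 100.0 = 11.47 pbw
Mass-balance tally per oxide working from each reported weight, relative to the basis at hand (oxide sums agree with the targets exact up to rounding of places):
  SiO2: 84.80·0.9950 + 6.128·0.6354 = 88.27 pbw (target 88.27 pbw)
  Al2O3: 84.80·0.003000 = 0.2544 pbw (target 0.2544 pbw)
  MgO: 6.128·0.3150 + 9.688·0.9847 = 11.47 pbw (target 11.47 pbw)
Glass mass check: batch Σ − ignition loss = 99.99 pbw (the targets, summed, come to 99.99 pbw; versus the stated basis of 100.0 pbw — deltas are rounding alone).
Batch grand total — Σ batch = 100.6 pbw; LOI loss = Σ batch·LOI = 0.6218 pbw; as yield: glass ÷ batch → 99.38%.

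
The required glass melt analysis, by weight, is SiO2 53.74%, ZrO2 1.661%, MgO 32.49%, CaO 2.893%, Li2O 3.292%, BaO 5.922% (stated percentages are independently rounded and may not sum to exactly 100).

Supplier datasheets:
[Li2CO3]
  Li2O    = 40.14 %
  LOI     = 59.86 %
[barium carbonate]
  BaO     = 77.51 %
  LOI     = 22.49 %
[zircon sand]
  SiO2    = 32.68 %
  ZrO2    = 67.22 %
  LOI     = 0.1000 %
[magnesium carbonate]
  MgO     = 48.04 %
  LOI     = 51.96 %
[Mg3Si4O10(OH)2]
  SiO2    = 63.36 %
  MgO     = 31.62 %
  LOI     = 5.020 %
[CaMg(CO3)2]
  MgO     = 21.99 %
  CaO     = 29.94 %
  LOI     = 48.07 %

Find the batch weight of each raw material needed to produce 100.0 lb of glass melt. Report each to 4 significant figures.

Batch per 100.0 lb glass melt:
  Li2CO3: 8.201 lb
  barium carbonate: 7.640 lb
  zircon sand: 2.471 lb
  magnesium carbonate: 8.220 lb
  Mg3Si4O10(OH)2: 83.54 lb
  CaMg(CO3)2: 9.663 lb
Total batch = 119.7 lb; LOI loss = 19.74 lb; yield = 83.51%

The intermediate values are shown rounded to four significant figures across the worked steps — the working math maintains full float precision throughout — each reported result takes just one rounding — all derived quantities, including glass mass, six oxide percentages, the totals, the yield, ignition loss, are re-derived from the weighed amounts on 100.0 lb of glass in exact precision as they appear in either problem or answer.
Oxide mass targets, per 100.0 lb glass melt:
  SiO2: 53.74% × 100.0 = 53.74 lb
  ZrO2: 1.661% × 100.0 = 1.661 lb
  MgO: 32.49% × 100.0 = 32.49 lb
  CaO: 2.893% × 100.0 = 2.893 lb
  Li2O: 3.292% × 100.0 = 3.292 lb
  BaO: 5.922% × 100.0 = 5.922 lb
Checking each oxide sum per the reported batch figures, under the basis named above (each sum matches its target mass modulo rounding of the values):
  SiO2: 2.471·0.3268 + 83.54·0.6336 = 53.74 lb (target 53.74 lb)
  ZrO2: 2.471·0.6722 = 1.661 lb (target 1.661 lb)
  MgO: 8.220·0.4804 + 83.54·0.3162 + 9.663·0.2199 = 32.49 lb (target 32.49 lb)
  CaO: 9.663·0.2994 = 2.893 lb (target 2.893 lb)
  Li2O: 8.201·0.4014 = 3.292 lb (target 3.292 lb)
  BaO: 7.640·0.7751 = 5.922 lb (target 5.922 lb)
Glass-mass bookkeeping: Σ batch − LOI loss = 100.0 lb (per-oxide target masses sum to 100.0 lb; stated basis 100.0 lb — rounding explains the deltas).
Whole-batch sum: Σ batch = 119.7 lb; Σ batch·LOI gives LOI loss = 19.74 lb; yield = glass ÷ total batch = 83.51%.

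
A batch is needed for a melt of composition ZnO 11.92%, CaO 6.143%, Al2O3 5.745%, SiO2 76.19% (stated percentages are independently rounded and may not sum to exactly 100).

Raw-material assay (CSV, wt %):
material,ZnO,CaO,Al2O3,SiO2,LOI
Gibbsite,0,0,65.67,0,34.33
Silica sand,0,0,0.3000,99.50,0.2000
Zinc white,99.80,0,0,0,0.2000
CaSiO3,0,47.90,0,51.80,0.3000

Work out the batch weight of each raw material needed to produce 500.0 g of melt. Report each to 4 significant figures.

In-progress results are printed with 4-significant-digit rounding between the steps. The whole derivation holds full float precision at all times; a single rounding yields each reported result. The derived quantities are rebuilt in full precision (net glass mass, yield, totals, the four compositions, ignition loss) from the batch weights at 500.0 g of glass as they appear in question or answer.
Per-oxide target masses for 500.0 g melt:
  ZnO: 11.92% × 500.0 = 59.60 g
  CaO: 6.143% × 500.0 = 30.72 g
  Al2O3: 5.745% × 500.0 = 28.72 g
  SiO2: 76.19% × 500.0 = 381.0 g
Oxide-by-oxide audit applying the batch weights above, per the basis as stated (every target is met by its sum within answer rounding):
  ZnO: 59.72·0.9980 = 59.60 g (target 59.60 g)
  CaO: 64.12·0.4790 = 30.71 g (target 30.72 g)
  Al2O3: 42.14·0.6567 + 349.5·0.003000 = 28.72 g (target 28.72 g)
  SiO2: 349.5·0.9950 + 64.12·0.5180 = 381.0 g (target 381.0 g)
Glass-mass bookkeeping: batch Σ − ignition loss = 500.0 g (the Σ of target masses is 500.0 g; stated basis 500.0 g — a pure rounding effect).
Adding the batch up: Σ batch = 515.5 g; ignition loss, Σ(batch × LOI) = 15.48 g; glass ÷ batch gives a yield of 97.00%.

Batch per 500.0 g melt:
  Gibbsite: 42.14 g
  Silica sand: 349.5 g
  Zinc white: 59.72 g
  CaSiO3: 64.12 g
Total batch = 515.5 g; LOI loss = 15.48 g; yield = 97.00%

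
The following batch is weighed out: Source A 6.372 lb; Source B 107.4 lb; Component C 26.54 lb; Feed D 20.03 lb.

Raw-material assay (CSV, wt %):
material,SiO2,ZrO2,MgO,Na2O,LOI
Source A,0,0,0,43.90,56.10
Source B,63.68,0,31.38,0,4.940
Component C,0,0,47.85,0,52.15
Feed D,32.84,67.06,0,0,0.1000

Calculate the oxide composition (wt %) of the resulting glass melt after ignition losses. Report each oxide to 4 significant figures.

Glass mass = 137.6 lb (batch 160.3 − LOI 22.74).
Composition: SiO2 54.48%, ZrO2 9.762%, MgO 33.72%, Na2O 2.033%

The working math keeps full precision through the solve. Working values are shown with 4-significant-figure rounding at each printed step; exactly one rounding goes into each reported value — the derived quantities (glass mass, totals, the four compositions, yield, ignition loss) are rebuilt starting from the weights for 137.6 lb of glass in exact precision as written in either problem or answer.
Oxide-by-oxide delivered mass:
  SiO2: 107.4·0.6368 + 20.03·0.3284 = 74.97 lb
  ZrO2: 20.03·0.6706 = 13.43 lb
  MgO: 107.4·0.3138 + 26.54·0.4785 = 46.40 lb
  Na2O: 6.372·0.4390 = 2.797 lb
LOI: 6.372·0.5610 + 107.4·0.04940 + 26.54·0.5215 + 20.03·0.001000 = 22.74 lb
batch − LOI leaves glass = 160.3 − 22.74 = 137.6 lb (consistent with Σ oxide mass)
wt % = 100 × oxide mass / glass mass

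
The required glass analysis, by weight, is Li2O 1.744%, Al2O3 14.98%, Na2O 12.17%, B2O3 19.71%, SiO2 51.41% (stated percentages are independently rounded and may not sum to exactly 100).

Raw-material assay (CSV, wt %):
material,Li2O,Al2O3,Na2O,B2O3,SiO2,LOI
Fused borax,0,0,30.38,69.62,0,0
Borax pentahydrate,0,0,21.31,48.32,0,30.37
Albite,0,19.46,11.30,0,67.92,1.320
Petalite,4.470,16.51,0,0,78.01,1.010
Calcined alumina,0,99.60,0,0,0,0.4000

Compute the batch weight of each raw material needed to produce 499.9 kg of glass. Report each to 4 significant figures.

Every computation runs at exact precision all the way through. Mid-chain values are shown, with 4-significant-figure rounding, within the worked lines; each reported value takes just one rounding — derived quantities, which include the yield, totals, glass mass, five oxide percentages, ignition loss, are recomputed at exact precision, as given in the problem or the answer, from the weighed amounts per 499.9 kg of glass.
Target oxide masses per 499.9 kg glass:
  Li2O: 1.744% × 499.9 = 8.718 kg
  Al2O3: 14.98% × 499.9 = 74.89 kg
  Na2O: 12.17% × 499.9 = 60.84 kg
  B2O3: 19.71% × 499.9 = 98.53 kg
  SiO2: 51.41% × 499.9 = 257.0 kg
Sums-versus-targets review on the weights just shown, against the basis in use (every target is met by its sum once rounding is allowed for):
  Li2O: 195.0·0.04470 = 8.716 kg (target 8.718 kg)
  Al2O3: 154.4·0.1946 + 195.0·0.1651 + 12.69·0.9960 = 74.88 kg (target 74.89 kg)
  Na2O: 18.44·0.3038 + 177.3·0.2131 + 154.4·0.1130 = 60.83 kg (target 60.84 kg)
  B2O3: 18.44·0.6962 + 177.3·0.4832 = 98.51 kg (target 98.53 kg)
  SiO2: 154.4·0.6792 + 195.0·0.7801 = 257.0 kg (target 257.0 kg)
Consistency of the glass mass: batch total minus LOI = 499.9 kg (oxide target masses add up to 500.0 kg; with the basis standing at 499.9 kg — gaps are rounding artifacts).
Total batch = Σ batch = 557.8 kg; ignition loss, Σ(batch × LOI) = 57.90 kg; yield, glass over the total, = 89.62%.

Batch per 499.9 kg glass:
  Fused borax: 18.44 kg
  Borax pentahydrate: 177.3 kg
  Albite: 154.4 kg
  Petalite: 195.0 kg
  Calcined alumina: 12.69 kg
Total batch = 557.8 kg; LOI loss = 57.90 kg; yield = 89.62%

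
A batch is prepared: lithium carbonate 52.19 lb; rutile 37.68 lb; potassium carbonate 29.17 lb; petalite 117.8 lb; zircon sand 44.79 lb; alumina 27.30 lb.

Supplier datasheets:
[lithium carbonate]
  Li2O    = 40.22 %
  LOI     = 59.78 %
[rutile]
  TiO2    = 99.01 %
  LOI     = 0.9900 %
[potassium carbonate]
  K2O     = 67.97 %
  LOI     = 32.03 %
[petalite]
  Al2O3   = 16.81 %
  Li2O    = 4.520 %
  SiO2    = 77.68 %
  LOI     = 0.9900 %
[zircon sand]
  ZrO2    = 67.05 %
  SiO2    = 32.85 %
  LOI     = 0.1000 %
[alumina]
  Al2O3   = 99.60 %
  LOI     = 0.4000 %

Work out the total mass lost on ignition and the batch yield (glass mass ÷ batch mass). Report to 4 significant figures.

In-progress results are printed, rounded to 4 significant digits, on the page; the working math keeps full float precision through the solve; each reported figure is rounded exactly once — derived quantities are recomputed at full precision (six oxide percentages, net glass mass, totals, LOI, yield) using the weight values for 266.7 lb of glass as given in problem or answer.
Each material's LOI contribution:
  lithium carbonate: 52.19 × 0.5978 = 31.20 lb
  rutile: 37.68 × 0.009900 = 0.3730 lb
  potassium carbonate: 29.17 × 0.3203 = 9.343 lb
  petalite: 117.8 × 0.009900 = 1.166 lb
  zircon sand: 44.79 × 0.001000 = 0.04479 lb
  alumina: 27.30 × 0.004000 = 0.1092 lb
Total LOI = 42.24 lb
Glass = batch − LOI = 308.9 − 42.24 = 266.7 lb

LOI loss = 42.24 lb; glass = 266.7 lb; yield = 86.33%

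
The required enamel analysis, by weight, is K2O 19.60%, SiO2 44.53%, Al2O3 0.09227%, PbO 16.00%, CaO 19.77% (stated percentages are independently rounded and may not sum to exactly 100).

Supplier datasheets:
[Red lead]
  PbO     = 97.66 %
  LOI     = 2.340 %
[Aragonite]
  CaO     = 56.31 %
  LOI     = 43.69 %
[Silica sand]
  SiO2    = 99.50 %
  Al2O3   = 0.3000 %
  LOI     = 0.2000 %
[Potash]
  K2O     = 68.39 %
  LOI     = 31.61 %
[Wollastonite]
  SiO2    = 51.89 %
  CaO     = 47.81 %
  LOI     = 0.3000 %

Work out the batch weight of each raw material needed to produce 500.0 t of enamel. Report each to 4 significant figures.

Intermediates are printed rounded to 4 significant digits within the worked lines. Full precision is kept from start to finish. Every reported value is rounded once only — the derived quantities (the yield, ignition loss, totals, glass mass, the five compositions) are rebuilt starting from the weights for 500.0 t of glass at full float precision as given in either problem or answer.
Oxide mass targets, per 500.0 t enamel:
  K2O: 19.60% × 500.0 = 98.00 t
  SiO2: 44.53% × 500.0 = 222.6 t
  Al2O3: 0.09227% × 500.0 = 0.4614 t
  PbO: 16.00% × 500.0 = 80.00 t
  CaO: 19.77% × 500.0 = 98.85 t
Oxide-by-oxide audit using the reported weights, per the basis as stated (each sum matches its target mass net of answer rounding effects):
  K2O: 143.3·0.6839 = 98.00 t (target 98.00 t)
  SiO2: 153.8·0.9950 + 134.2·0.5189 = 222.7 t (target 222.6 t)
  Al2O3: 153.8·0.003000 = 0.4614 t (target 0.4614 t)
  PbO: 81.92·0.9766 = 80.00 t (target 80.00 t)
  CaO: 61.60·0.5631 + 134.2·0.4781 = 98.85 t (target 98.85 t)
The glass-mass cross-check: total charge less LOI = 500.0 t (summing oxide targets gives 500.0 t; against the stated basis, 500.0 t — differing by rounding only).
Summing the batch: Σ batch = 574.8 t; loss to ignition Σ batch·LOI = 74.84 t; yield = glass ÷ total batch = 86.98%.

Batch per 500.0 t enamel:
  Red lead: 81.92 t
  Aragonite: 61.60 t
  Silica sand: 153.8 t
  Potash: 143.3 t
  Wollastonite: 134.2 t
Total batch = 574.8 t; LOI loss = 74.84 t; yield = 86.98%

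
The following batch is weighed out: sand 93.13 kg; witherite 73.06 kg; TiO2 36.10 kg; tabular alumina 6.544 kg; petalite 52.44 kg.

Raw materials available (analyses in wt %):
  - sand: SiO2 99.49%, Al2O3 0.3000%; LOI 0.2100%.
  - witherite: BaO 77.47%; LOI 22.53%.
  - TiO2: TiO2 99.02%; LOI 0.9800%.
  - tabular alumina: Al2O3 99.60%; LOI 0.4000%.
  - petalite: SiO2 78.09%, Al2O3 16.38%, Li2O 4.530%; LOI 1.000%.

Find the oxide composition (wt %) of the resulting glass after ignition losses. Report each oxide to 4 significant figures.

Each numeric step carries full precision in all steps. Mid-chain values are displayed rounded off to 4 significant digits on the page. Each reported figure takes exactly one rounding; all derived quantities, which include yield, five oxide percentages, totals, glass mass, ignition loss, are rebuilt in full float precision, exactly as printed in the problem or the answer, starting from the weights at 243.7 kg of glass.
Oxide-by-oxide delivered mass:
  BaO: 73.06·0.7747 = 56.60 kg
  TiO2: 36.10·0.9902 = 35.75 kg
  SiO2: 93.13·0.9949 + 52.44·0.7809 = 133.6 kg
  Al2O3: 93.13·0.003000 + 6.544·0.9960 + 52.44·0.1638 = 15.39 kg
  Li2O: 52.44·0.04530 = 2.376 kg
LOI: 93.13·0.002100 + 73.06·0.2253 + 36.10·0.009800 + 6.544·0.004000 + 52.44·0.01000 = 17.56 kg
batch − LOI leaves glass = 261.3 − 17.56 = 243.7 kg (the oxide masses sum to this)
percent share: oxide ÷ glass, ×100

Glass mass = 243.7 kg (batch 261.3 − LOI 17.56).
Composition: BaO 23.22%, TiO2 14.67%, SiO2 54.82%, Al2O3 6.314%, Li2O 0.9747%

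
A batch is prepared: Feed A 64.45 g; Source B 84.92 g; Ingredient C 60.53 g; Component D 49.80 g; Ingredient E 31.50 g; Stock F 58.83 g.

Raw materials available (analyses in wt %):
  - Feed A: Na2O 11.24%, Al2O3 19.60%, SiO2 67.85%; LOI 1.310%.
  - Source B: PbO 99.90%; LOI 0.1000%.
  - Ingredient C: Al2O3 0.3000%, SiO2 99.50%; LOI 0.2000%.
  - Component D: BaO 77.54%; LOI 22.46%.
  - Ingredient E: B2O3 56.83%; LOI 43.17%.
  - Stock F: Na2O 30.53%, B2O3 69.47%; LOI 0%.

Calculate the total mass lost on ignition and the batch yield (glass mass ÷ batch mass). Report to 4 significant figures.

LOI loss = 25.83 g; glass = 324.2 g; yield = 92.62%

The whole derivation maintains full precision at all times — intermediates are displayed rounded to 4 significant digits as written. Each reported result includes exactly one rounding — all derived quantities, including the totals, ignition loss, net glass mass, six oxide percentages, the yield, are recomputed from the weighed amounts on 324.2 g of glass in full precision, as set out in the problem or answer text.
Per-material ignition loss:
  Feed A: 64.45 × 0.01310 = 0.8443 g
  Source B: 84.92 × 0.001000 = 0.08492 g
  Ingredient C: 60.53 × 0.002000 = 0.1211 g
  Component D: 49.80 × 0.2246 = 11.19 g
  Ingredient E: 31.50 × 0.4317 = 13.60 g
  Stock F: 58.83 × 0 = 0 g
Total LOI = 25.83 g
Glass = batch − LOI = 350.0 − 25.83 = 324.2 g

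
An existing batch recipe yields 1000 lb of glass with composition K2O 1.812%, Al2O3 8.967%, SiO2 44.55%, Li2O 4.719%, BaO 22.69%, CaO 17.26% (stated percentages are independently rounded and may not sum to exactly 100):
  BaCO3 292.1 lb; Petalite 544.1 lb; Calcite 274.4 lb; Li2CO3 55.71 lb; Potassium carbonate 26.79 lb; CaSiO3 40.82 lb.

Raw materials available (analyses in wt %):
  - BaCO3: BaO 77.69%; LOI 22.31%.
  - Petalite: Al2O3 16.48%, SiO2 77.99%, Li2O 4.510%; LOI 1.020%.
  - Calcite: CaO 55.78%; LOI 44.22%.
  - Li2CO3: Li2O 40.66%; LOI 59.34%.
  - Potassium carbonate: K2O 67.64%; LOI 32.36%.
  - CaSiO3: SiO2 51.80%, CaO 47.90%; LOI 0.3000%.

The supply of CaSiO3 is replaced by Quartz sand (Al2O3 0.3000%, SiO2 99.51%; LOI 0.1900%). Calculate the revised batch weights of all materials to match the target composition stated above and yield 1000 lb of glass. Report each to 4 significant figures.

Revised batch per 1000 lb glass:
  BaCO3: 292.1 lb
  Petalite: 543.7 lb
  Calcite: 309.4 lb
  Li2CO3: 55.75 lb
  Potassium carbonate: 26.79 lb
  Quartz sand: 21.56 lb
Total batch = 1249 lb; LOI loss = 249.3 lb

The whole derivation carries full float precision end to end — intermediates are printed, with 4-significant-figure rounding, between the steps; each reported result is rounded just once; the derived quantities are rebuilt from the batch weights at 1000 lb of glass in full precision (glass mass, yield, the six compositions, ignition loss, totals) as given in question or answer.
Target masses of each oxide per 1000 lb glass:
  K2O: 1.812% × 1000 = 18.12 lb
  Al2O3: 8.967% × 1000 = 89.67 lb
  SiO2: 44.55% × 1000 = 445.5 lb
  Li2O: 4.719% × 1000 = 47.19 lb
  BaO: 22.69% × 1000 = 226.9 lb
  CaO: 17.26% × 1000 = 172.6 lb
Per-oxide balance check with the batch weights as given, under the basis named above (sum by sum, the targets are met within answer rounding):
  K2O: 26.79·0.6764 = 18.12 lb (target 18.12 lb)
  Al2O3: 543.7·0.1648 + 21.56·0.003000 = 89.67 lb (target 89.67 lb)
  SiO2: 543.7·0.7799 + 21.56·0.9951 = 445.5 lb (target 445.5 lb)
  Li2O: 543.7·0.04510 + 55.75·0.4066 = 47.19 lb (target 47.19 lb)
  BaO: 292.1·0.7769 = 226.9 lb (target 226.9 lb)
  CaO: 309.4·0.5578 = 172.6 lb (target 172.6 lb)
The glass-mass cross-check: net batch after ignition = 1000 lb (the Σ of target masses is 1000 lb; basis as stated: 1000 lb — deltas are rounding alone).
Adding the batch up: Σ batch = 1249 lb; LOI removed, Σ of batch·LOI: 249.3 lb; yield: glass divided by total = 80.04%.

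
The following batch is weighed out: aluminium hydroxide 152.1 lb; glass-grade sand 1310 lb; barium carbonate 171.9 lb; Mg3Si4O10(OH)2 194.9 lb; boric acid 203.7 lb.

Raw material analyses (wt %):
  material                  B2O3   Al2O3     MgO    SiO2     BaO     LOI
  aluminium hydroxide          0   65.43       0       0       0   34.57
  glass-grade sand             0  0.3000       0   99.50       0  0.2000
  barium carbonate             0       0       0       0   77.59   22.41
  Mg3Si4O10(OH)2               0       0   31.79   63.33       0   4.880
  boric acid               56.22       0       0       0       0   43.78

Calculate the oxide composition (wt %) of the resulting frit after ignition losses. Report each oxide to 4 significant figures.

Glass mass = 1840 lb (batch 2033 − LOI 192.4).
Composition: B2O3 6.223%, Al2O3 5.622%, MgO 3.367%, SiO2 77.54%, BaO 7.248%

All internal work runs at full float precision at each step; working values are displayed, with 4-significant-digit rounding, when written out. A single rounding completes every reported figure. All derived quantities, including the five compositions, glass mass, the totals, yield, LOI, are re-derived using the weight values per 1840 lb of glass at exact precision as written in the problem or the answer.
Mass of each oxide from the mix:
  B2O3: 203.7·0.5622 = 114.5 lb
  Al2O3: 152.1·0.6543 + 1310·0.003000 = 103.4 lb
  MgO: 194.9·0.3179 = 61.96 lb
  SiO2: 1310·0.9950 + 194.9·0.6333 = 1427 lb
  BaO: 171.9·0.7759 = 133.4 lb
LOI: 152.1·0.3457 + 1310·0.002000 + 171.9·0.2241 + 194.9·0.04880 + 203.7·0.4378 = 192.4 lb
Glass mass = batch − LOI = 2033 − 192.4 = 1840 lb (= Σ oxide masses)
oxide / glass × 100 gives the wt %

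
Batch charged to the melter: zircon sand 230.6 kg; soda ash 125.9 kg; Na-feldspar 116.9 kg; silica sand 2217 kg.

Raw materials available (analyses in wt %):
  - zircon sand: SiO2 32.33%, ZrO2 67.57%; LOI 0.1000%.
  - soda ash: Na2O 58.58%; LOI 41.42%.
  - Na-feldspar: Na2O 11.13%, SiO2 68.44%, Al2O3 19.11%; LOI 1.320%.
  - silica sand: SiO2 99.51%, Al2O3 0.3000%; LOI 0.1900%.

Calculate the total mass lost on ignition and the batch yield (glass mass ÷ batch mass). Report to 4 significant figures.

LOI loss = 58.13 kg; glass = 2632 kg; yield = 97.84%

Each numeric step runs at full float precision through the solve. In-progress results appear rounded off to 4 significant figures within the worked lines — each reported value receives exactly one rounding; all derived quantities are rebuilt at full float precision (the four compositions, the totals, glass mass, ignition loss, yield) using the weight values for 2632 kg of glass, exactly as shown in problem or answer.
Material-by-material LOI:
  zircon sand: 230.6 × 0.001000 = 0.2306 kg
  soda ash: 125.9 × 0.4142 = 52.15 kg
  Na-feldspar: 116.9 × 0.01320 = 1.543 kg
  silica sand: 2217 × 0.001900 = 4.212 kg
Total LOI = 58.13 kg
Glass = batch − LOI = 2690 − 58.13 = 2632 kg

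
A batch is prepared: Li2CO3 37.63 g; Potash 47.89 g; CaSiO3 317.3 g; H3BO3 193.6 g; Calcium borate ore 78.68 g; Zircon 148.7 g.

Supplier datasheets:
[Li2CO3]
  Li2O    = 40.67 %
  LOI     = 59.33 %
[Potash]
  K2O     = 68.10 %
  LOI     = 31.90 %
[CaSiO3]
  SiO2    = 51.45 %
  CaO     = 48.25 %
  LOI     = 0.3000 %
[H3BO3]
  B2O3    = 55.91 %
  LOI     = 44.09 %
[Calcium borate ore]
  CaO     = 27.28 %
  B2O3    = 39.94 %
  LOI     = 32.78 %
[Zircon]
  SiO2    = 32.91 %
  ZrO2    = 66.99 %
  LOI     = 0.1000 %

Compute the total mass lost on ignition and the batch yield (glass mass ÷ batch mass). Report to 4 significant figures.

All internal work runs at full float precision from start to finish; rounding to 4 significant digits governs each intermediate as displayed — a single rounding produces each reported figure; the derived quantities (net glass mass, six oxide percentages, totals, yield, ignition loss) are computed from the batch weights on 673.9 g of glass at exact precision exactly as printed in the problem or the answer.
Per-material ignition loss:
  Li2CO3: 37.63 × 0.5933 = 22.33 g
  Potash: 47.89 × 0.3190 = 15.28 g
  CaSiO3: 317.3 × 0.003000 = 0.9519 g
  H3BO3: 193.6 × 0.4409 = 85.36 g
  Calcium borate ore: 78.68 × 0.3278 = 25.79 g
  Zircon: 148.7 × 0.001000 = 0.1487 g
Total LOI = 149.9 g
Glass = batch − LOI = 823.8 − 149.9 = 673.9 g

LOI loss = 149.9 g; glass = 673.9 g; yield = 81.81%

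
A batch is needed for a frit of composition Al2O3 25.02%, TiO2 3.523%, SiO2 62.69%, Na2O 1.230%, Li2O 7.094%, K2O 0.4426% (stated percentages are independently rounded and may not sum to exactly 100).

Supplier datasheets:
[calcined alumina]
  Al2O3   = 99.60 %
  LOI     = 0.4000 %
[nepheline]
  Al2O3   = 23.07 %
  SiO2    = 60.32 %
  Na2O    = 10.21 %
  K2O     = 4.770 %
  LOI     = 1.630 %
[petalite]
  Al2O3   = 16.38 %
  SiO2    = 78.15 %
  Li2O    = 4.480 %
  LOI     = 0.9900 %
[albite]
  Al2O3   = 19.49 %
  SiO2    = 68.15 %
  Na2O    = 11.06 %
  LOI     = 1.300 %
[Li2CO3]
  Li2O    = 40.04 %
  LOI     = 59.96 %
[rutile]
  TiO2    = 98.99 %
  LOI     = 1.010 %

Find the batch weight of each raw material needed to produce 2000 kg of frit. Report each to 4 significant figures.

Batch per 2000 kg frit:
  calcined alumina: 216.5 kg
  nepheline: 185.6 kg
  petalite: 1417 kg
  albite: 51.11 kg
  Li2CO3: 195.9 kg
  rutile: 71.18 kg
Total batch = 2137 kg; LOI loss = 136.8 kg; yield = 93.60%

Full float precision is maintained from start to finish. Rounding to four significant figures applies to every in-between result as displayed — each reported number undergoes a single rounding. All derived quantities (net glass mass, ignition loss, the yield, the six compositions, the totals) are re-derived using the weight values per 2000 kg of glass at exact precision as written in question or answer.
Target masses of each oxide per 2000 kg frit:
  Al2O3: 25.02% × 2000 = 500.4 kg
  TiO2: 3.523% × 2000 = 70.46 kg
  SiO2: 62.69% × 2000 = 1254 kg
  Na2O: 1.230% × 2000 = 24.60 kg
  Li2O: 7.094% × 2000 = 141.9 kg
  K2O: 0.4426% × 2000 = 8.852 kg
Verifying the oxide balance from the weights as reported, under the basis named above (sum by sum, the targets are met up to rounding of the answer):
  Al2O3: 216.5·0.9960 + 185.6·0.2307 + 1417·0.1638 + 51.11·0.1949 = 500.5 kg (target 500.4 kg)
  TiO2: 71.18·0.9899 = 70.46 kg (target 70.46 kg)
  SiO2: 185.6·0.6032 + 1417·0.7815 + 51.11·0.6815 = 1254 kg (target 1254 kg)
  Na2O: 185.6·0.1021 + 51.11·0.1106 = 24.60 kg (target 24.60 kg)
  Li2O: 1417·0.04480 + 195.9·0.4004 = 141.9 kg (target 141.9 kg)
  K2O: 185.6·0.04770 = 8.853 kg (target 8.852 kg)
Glass-mass closure: batch Σ − ignition loss = 2001 kg (the Σ of target masses is 2000 kg; stated basis 2000 kg — gaps are rounding artifacts).
Batch total: Σ batch = 2137 kg; loss to ignition Σ batch·LOI = 136.8 kg; glass ÷ batch gives a yield of 93.60%.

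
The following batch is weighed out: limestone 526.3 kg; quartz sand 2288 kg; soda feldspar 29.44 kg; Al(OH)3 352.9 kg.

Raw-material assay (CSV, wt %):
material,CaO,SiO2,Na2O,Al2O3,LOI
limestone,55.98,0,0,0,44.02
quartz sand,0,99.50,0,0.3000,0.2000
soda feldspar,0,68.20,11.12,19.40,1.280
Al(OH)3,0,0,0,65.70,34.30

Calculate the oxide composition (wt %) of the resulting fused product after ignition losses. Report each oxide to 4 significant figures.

In-progress results are shown (rounded to 4 significant figures) across the worked steps — the working math runs at exact precision all the way through — each reported value is rounded exactly once; all derived quantities, including the totals, ignition loss, yield, net glass mass, the four compositions, are recomputed from the weighed amounts for 2839 kg of glass in full precision, as given in the question or the answer.
What the batch supplies per oxide:
  CaO: 526.3·0.5598 = 294.6 kg
  SiO2: 2288·0.9950 + 29.44·0.6820 = 2297 kg
  Na2O: 29.44·0.1112 = 3.274 kg
  Al2O3: 2288·0.003000 + 29.44·0.1940 + 352.9·0.6570 = 244.4 kg
LOI: 526.3·0.4402 + 2288·0.002000 + 29.44·0.01280 + 352.9·0.3430 = 357.7 kg
Net of LOI, the glass mass = 3197 − 357.7 = 2839 kg (= the summed oxide contributions)
wt %: oxide over glass, times 100

Glass mass = 2839 kg (batch 3197 − LOI 357.7).
Composition: CaO 10.38%, SiO2 80.90%, Na2O 0.1153%, Al2O3 8.610%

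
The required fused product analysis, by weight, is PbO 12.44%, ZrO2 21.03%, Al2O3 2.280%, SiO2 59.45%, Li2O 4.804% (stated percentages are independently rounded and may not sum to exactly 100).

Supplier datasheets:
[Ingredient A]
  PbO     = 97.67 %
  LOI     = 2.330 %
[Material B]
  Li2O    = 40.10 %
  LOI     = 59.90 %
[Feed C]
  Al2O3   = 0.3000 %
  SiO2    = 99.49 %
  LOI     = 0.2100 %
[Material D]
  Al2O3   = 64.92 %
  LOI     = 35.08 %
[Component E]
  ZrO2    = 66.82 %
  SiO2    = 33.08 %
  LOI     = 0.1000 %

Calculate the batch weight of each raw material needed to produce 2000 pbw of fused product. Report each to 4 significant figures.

Full float precision is maintained throughout. The intermediate values are displayed rounded off to 4 significant digits when written out; each reported value is rounded exactly once; all derived quantities are re-derived in exact precision (ignition loss, the totals, the yield, the five compositions, glass mass) using the weight values at 2000 pbw of glass exactly as printed in question or answer.
Oxide-by-oxide targets in 2000 pbw fused product:
  PbO: 12.44% × 2000 = 248.8 pbw
  ZrO2: 21.03% × 2000 = 420.6 pbw
  Al2O3: 2.280% × 2000 = 45.60 pbw
  SiO2: 59.45% × 2000 = 1189 pbw
  Li2O: 4.804% × 2000 = 96.08 pbw
Sums-versus-targets review from the weights as reported, against the basis in use (every target is met by its sum exact up to rounding of places):
  PbO: 254.7·0.9767 = 248.8 pbw (target 248.8 pbw)
  ZrO2: 629.5·0.6682 = 420.6 pbw (target 420.6 pbw)
  Al2O3: 985.8·0.003000 + 65.68·0.6492 = 45.60 pbw (target 45.60 pbw)
  SiO2: 985.8·0.9949 + 629.5·0.3308 = 1189 pbw (target 1189 pbw)
  Li2O: 239.6·0.4010 = 96.08 pbw (target 96.08 pbw)
Glass mass check: total charge less LOI = 2000 pbw (per-oxide target masses sum to 2000 pbw; stated basis 2000 pbw — gaps are rounding artifacts).
Batch total: Σ batch = 2175 pbw; the LOI term Σ batch·LOI equals 175.2 pbw; yield: glass divided by total = 91.95%.

Batch per 2000 pbw fused product:
  Ingredient A: 254.7 pbw
  Material B: 239.6 pbw
  Feed C: 985.8 pbw
  Material D: 65.68 pbw
  Component E: 629.5 pbw
Total batch = 2175 pbw; LOI loss = 175.2 pbw; yield = 91.95%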